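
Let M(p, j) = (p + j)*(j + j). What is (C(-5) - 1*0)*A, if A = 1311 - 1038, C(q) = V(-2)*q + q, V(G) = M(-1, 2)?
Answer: -6825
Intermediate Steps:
M(p, j) = 2*j*(j + p) (M(p, j) = (j + p)*(2*j) = 2*j*(j + p))
V(G) = 4 (V(G) = 2*2*(2 - 1) = 2*2*1 = 4)
C(q) = 5*q (C(q) = 4*q + q = 5*q)
A = 273
(C(-5) - 1*0)*A = (5*(-5) - 1*0)*273 = (-25 + 0)*273 = -25*273 = -6825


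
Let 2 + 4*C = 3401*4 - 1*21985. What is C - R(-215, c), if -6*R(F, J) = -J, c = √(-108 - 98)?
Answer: -8383/4 - I*√206/6 ≈ -2095.8 - 2.3921*I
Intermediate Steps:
c = I*√206 (c = √(-206) = I*√206 ≈ 14.353*I)
R(F, J) = J/6 (R(F, J) = -(-1)*J/6 = J/6)
C = -8383/4 (C = -½ + (3401*4 - 1*21985)/4 = -½ + (13604 - 21985)/4 = -½ + (¼)*(-8381) = -½ - 8381/4 = -8383/4 ≈ -2095.8)
C - R(-215, c) = -8383/4 - I*√206/6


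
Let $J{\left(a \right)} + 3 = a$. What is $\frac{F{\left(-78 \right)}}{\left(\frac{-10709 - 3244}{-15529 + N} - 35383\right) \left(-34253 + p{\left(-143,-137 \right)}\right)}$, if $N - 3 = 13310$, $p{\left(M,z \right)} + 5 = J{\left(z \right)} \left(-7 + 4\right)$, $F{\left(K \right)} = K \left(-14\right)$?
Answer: $\frac{172848}{189480171175} \approx 9.1222 \cdot 10^{-7}$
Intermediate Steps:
$J{\left(a \right)} = -3 + a$
$F{\left(K \right)} = - 14 K$
$p{\left(M,z \right)} = 4 - 3 z$ ($p{\left(M,z \right)} = -5 + \left(-3 + z\right) \left(-7 + 4\right) = -5 + \left(-3 + z\right) \left(-3\right) = -5 - \left(-9 + 3 z\right) = 4 - 3 z$)
$N = 13313$ ($N = 3 + 13310 = 13313$)
$\frac{F{\left(-78 \right)}}{\left(\frac{-10709 - 3244}{-15529 + N} - 35383\right) \left(-34253 + p{\left(-143,-137 \right)}\right)} = \frac{\left(-14\right) \left(-78\right)}{\left(\frac{-10709 - 3244}{-15529 + 13313} - 35383\right) \left(-34253 + \left(4 - -411\right)\right)} = \frac{1092}{\left(- \frac{13953}{-2216} - 35383\right) \left(-34253 + \left(4 + 411\right)\right)} = \frac{1092}{\left(\left(-13953\right) \left(- \frac{1}{2216}\right) - 35383\right) \left(-34253 + 415\right)} = \frac{1092}{\left(\frac{13953}{2216} - 35383\right) \left(-33838\right)} = \frac{1092}{\left(- \frac{78394775}{2216}\right) \left(-33838\right)} = \frac{1092}{\frac{1326361198225}{1108}} = 1092 \cdot \frac{1108}{1326361198225} = \frac{172848}{189480171175}$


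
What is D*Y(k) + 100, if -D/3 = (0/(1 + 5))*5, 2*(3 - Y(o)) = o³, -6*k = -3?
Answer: 100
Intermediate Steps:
k = ½ (k = -⅙*(-3) = ½ ≈ 0.50000)
Y(o) = 3 - o³/2
D = 0 (D = -3*0/(1 + 5)*5 = -3*0/6*5 = -3*(⅙)*0*5 = -0*5 = -3*0 = 0)
D*Y(k) + 100 = 0*(3 - (½)³/2) + 100 = 0*(3 - ½*⅛) + 100 = 0*(3 - 1/16) + 100 = 0*(47/16) + 100 = 0 + 100 = 100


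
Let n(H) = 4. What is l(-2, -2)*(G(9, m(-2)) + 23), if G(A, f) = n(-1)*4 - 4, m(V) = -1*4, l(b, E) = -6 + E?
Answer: -280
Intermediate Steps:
m(V) = -4
G(A, f) = 12 (G(A, f) = 4*4 - 4 = 16 - 4 = 12)
l(-2, -2)*(G(9, m(-2)) + 23) = (-6 - 2)*(12 + 23) = -8*35 = -280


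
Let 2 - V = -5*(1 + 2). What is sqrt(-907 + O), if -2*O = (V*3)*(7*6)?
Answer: I*sqrt(1978) ≈ 44.475*I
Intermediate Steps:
V = 17 (V = 2 - (-5)*(1 + 2) = 2 - (-5)*3 = 2 - 1*(-15) = 2 + 15 = 17)
O = -1071 (O = -17*3*7*6/2 = -51*42/2 = -1/2*2142 = -1071)
sqrt(-907 + O) = sqrt(-907 - 1071) = sqrt(-1978) = I*sqrt(1978)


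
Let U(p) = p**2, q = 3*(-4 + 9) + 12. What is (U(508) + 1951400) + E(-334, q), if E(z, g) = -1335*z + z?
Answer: 2655020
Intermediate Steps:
q = 27 (q = 3*5 + 12 = 15 + 12 = 27)
E(z, g) = -1334*z
(U(508) + 1951400) + E(-334, q) = (508**2 + 1951400) - 1334*(-334) = (258064 + 1951400) + 445556 = 2209464 + 445556 = 2655020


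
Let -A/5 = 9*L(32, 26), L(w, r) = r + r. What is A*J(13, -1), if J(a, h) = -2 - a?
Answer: 35100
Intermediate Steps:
L(w, r) = 2*r
A = -2340 (A = -45*2*26 = -45*52 = -5*468 = -2340)
A*J(13, -1) = -2340*(-2 - 1*13) = -2340*(-2 - 13) = -2340*(-15) = 35100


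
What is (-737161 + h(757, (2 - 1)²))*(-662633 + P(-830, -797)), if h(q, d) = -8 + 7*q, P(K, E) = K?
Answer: 485568665810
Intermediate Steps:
(-737161 + h(757, (2 - 1)²))*(-662633 + P(-830, -797)) = (-737161 + (-8 + 7*757))*(-662633 - 830) = (-737161 + (-8 + 5299))*(-663463) = (-737161 + 5291)*(-663463) = -731870*(-663463) = 485568665810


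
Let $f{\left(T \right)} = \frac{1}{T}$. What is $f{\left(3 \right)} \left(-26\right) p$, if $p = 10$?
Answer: $- \frac{260}{3} \approx -86.667$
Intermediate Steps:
$f{\left(3 \right)} \left(-26\right) p = \frac{1}{3} \left(-26\right) 10 = \left(- \frac{26}{3}\right) 10 = - \frac{260}{3}$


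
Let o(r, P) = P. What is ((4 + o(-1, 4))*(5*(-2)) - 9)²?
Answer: 7921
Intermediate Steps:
((4 + o(-1, 4))*(5*(-2)) - 9)² = ((4 + 4)*(5*(-2)) - 9)² = (8*(-10) - 9)² = (-80 - 9)² = (-89)² = 7921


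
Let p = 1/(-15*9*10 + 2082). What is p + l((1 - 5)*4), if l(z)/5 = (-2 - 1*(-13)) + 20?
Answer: 113461/732 ≈ 155.00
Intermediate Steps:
p = 1/732 (p = 1/(-135*10 + 2082) = 1/(-1350 + 2082) = 1/732 ≈ 0.0013661)
l(z) = 155 (l(z) = 5*((-2 - 1*(-13)) + 20) = 5*((-2 + 13) + 20) = 5*(11 + 20) = 5*31 = 155)
p + l((1 - 5)*4) = 1/732 + 155 = 113461/732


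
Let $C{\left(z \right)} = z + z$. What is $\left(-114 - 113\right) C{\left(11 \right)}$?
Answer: $-4994$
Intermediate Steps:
$C{\left(z \right)} = 2 z$
$\left(-114 - 113\right) C{\left(11 \right)} = \left(-114 - 113\right) 2 \cdot 11 = \left(-227\right) 22 = -4994$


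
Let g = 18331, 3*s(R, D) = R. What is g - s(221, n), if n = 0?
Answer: 54772/3 ≈ 18257.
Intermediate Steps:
s(R, D) = R/3
g - s(221, n) = 18331 - 221/3 = 54772/3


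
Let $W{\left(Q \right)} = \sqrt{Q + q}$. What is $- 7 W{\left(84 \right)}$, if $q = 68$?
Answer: $- 14 \sqrt{38} \approx -86.302$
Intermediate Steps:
$W{\left(Q \right)} = \sqrt{68 + Q}$ ($W{\left(Q \right)} = \sqrt{Q + 68} = \sqrt{68 + Q}$)
$- 7 W{\left(84 \right)} = - 7 \sqrt{68 + 84} = - 7 \sqrt{152} = - 7 \cdot 2 \sqrt{38} = - 14 \sqrt{38}$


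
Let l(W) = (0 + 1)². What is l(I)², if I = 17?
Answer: 1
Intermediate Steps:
l(W) = 1 (l(W) = 1² = 1)
l(I)² = 1² = 1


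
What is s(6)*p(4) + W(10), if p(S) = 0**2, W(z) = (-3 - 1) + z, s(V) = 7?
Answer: 6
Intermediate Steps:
W(z) = -4 + z
p(S) = 0
s(6)*p(4) + W(10) = 7*0 + (-4 + 10) = 0 + 6 = 6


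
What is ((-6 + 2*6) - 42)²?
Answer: 1296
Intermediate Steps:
((-6 + 2*6) - 42)² = ((-6 + 12) - 42)² = (6 - 42)² = (-36)² = 1296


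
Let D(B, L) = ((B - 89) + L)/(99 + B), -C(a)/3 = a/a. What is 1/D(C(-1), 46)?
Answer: -48/23 ≈ -2.0870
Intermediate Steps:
C(a) = -3 (C(a) = -3*a/a = -3*1 = -3)
D(B, L) = (-89 + B + L)/(99 + B) (D(B, L) = ((-89 + B) + L)/(99 + B) = (-89 + B + L)/(99 + B))
1/D(C(-1), 46) = 1/((-89 - 3 + 46)/(99 - 3)) = 1/(-46/96) = 1/((1/96)*(-46)) = 1/(-23/48) = -48/23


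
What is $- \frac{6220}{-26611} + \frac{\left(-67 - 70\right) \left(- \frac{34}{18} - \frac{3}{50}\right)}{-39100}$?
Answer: $\frac{4619287607}{20357415000} \approx 0.22691$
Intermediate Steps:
$- \frac{6220}{-26611} + \frac{\left(-67 - 70\right) \left(- \frac{34}{18} - \frac{3}{50}\right)}{-39100} = \left(-6220\right) \left(- \frac{1}{26611}\right) + - 137 \left(\left(-34\right) \frac{1}{18} - \frac{3}{50}\right) \left(- \frac{1}{39100}\right) = \frac{6220}{26611} + - 137 \left(- \frac{17}{9} - \frac{3}{50}\right) \left(- \frac{1}{39100}\right) = \frac{6220}{26611} + \left(-137\right) \left(- \frac{877}{450}\right) \left(- \frac{1}{39100}\right) = \frac{6220}{26611} + \frac{120149}{450} \left(- \frac{1}{39100}\right) = \frac{6220}{26611} - \frac{120149}{17595000} = \frac{4619287607}{20357415000}$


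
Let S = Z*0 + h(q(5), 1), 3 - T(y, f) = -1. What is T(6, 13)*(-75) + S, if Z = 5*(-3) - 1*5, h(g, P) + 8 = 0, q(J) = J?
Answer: -308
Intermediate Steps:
T(y, f) = 4 (T(y, f) = 3 - 1*(-1) = 3 + 1 = 4)
h(g, P) = -8 (h(g, P) = -8 + 0 = -8)
Z = -20 (Z = -15 - 5 = -20)
S = -8 (S = -20*0 - 8 = 0 - 8 = -8)
T(6, 13)*(-75) + S = 4*(-75) - 8 = -300 - 8 = -308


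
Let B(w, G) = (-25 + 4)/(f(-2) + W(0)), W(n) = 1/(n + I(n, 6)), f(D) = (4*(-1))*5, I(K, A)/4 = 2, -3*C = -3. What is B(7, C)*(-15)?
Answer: -840/53 ≈ -15.849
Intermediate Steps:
C = 1 (C = -⅓*(-3) = 1)
I(K, A) = 8 (I(K, A) = 4*2 = 8)
f(D) = -20 (f(D) = -4*5 = -20)
W(n) = 1/(8 + n) (W(n) = 1/(n + 8) = 1/(8 + n))
B(w, G) = 56/53 (B(w, G) = (-25 + 4)/(-20 + 1/(8 + 0)) = -21/(-20 + 1/8) = -21/(-20 + ⅛) = -21/(-159/8) = -21*(-8/159) = 56/53)
B(7, C)*(-15) = (56/53)*(-15) = -840/53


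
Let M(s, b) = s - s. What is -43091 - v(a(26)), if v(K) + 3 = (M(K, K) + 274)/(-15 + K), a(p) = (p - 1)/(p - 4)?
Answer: -13135812/305 ≈ -43068.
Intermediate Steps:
M(s, b) = 0
a(p) = (-1 + p)/(-4 + p)
v(K) = -3 + 274/(-15 + K) (v(K) = -3 + (0 + 274)/(-15 + K) = -3 + 274/(-15 + K))
-43091 - v(a(26)) = -43091 - (319 - 3*(-1 + 26)/(-4 + 26))/(-15 + (-1 + 26)/(-4 + 26)) = -43091 - (319 - 3*25/22)/(-15 + 25/22) = -43091 - (319 - 75/22)/(-305/22) = -43091 - (-22)*6943/(305*22) = -43091 - 1*(-6943/305) = -43091 + 6943/305 = -13135812/305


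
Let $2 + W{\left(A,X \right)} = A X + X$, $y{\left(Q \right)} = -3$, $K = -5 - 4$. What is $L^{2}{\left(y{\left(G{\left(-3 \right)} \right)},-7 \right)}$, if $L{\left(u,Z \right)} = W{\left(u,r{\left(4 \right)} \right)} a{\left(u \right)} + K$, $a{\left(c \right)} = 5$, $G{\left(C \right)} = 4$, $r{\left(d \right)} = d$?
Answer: $3481$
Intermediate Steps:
$K = -9$ ($K = -5 - 4 = -9$)
$W{\left(A,X \right)} = -2 + X + A X$ ($W{\left(A,X \right)} = -2 + \left(A X + X\right) = -2 + \left(X + A X\right) = -2 + X + A X$)
$L{\left(u,Z \right)} = 1 + 20 u$ ($L{\left(u,Z \right)} = \left(-2 + 4 + u 4\right) 5 - 9 = \left(-2 + 4 + 4 u\right) 5 - 9 = \left(2 + 4 u\right) 5 - 9 = \left(10 + 20 u\right) - 9 = 1 + 20 u$)
$L^{2}{\left(y{\left(G{\left(-3 \right)} \right)},-7 \right)} = \left(1 + 20 \left(-3\right)\right)^{2} = \left(1 - 60\right)^{2} = \left(-59\right)^{2} = 3481$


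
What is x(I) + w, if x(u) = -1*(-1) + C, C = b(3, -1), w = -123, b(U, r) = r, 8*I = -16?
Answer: -123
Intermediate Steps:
I = -2 (I = (⅛)*(-16) = -2)
C = -1
x(u) = 0 (x(u) = -1*(-1) - 1 = 1 - 1 = 0)
x(I) + w = 0 - 123 = -123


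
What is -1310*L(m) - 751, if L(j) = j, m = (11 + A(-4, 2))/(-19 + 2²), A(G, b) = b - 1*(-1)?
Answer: 1415/3 ≈ 471.67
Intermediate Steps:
A(G, b) = 1 + b (A(G, b) = b + 1 = 1 + b)
m = -14/15 (m = (11 + (1 + 2))/(-19 + 2²) = (11 + 3)/(-19 + 4) = 14/(-15) = 14*(-1/15) = -14/15 ≈ -0.93333)
-1310*L(m) - 751 = -1310*(-14/15) - 751 = 3668/3 - 751 = 1415/3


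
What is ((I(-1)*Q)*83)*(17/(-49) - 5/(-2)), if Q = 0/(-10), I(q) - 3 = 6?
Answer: 0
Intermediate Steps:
I(q) = 9 (I(q) = 3 + 6 = 9)
Q = 0 (Q = 0*(-1/10) = 0)
((I(-1)*Q)*83)*(17/(-49) - 5/(-2)) = ((9*0)*83)*(17/(-49) - 5/(-2)) = (0*83)*(17*(-1/49) - 5*(-1/2)) = 0*(-17/49 + 5/2) = 0*(211/98) = 0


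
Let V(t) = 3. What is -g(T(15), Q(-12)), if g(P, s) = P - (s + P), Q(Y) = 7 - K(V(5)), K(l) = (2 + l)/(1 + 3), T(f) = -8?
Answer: 23/4 ≈ 5.7500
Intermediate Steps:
K(l) = ½ + l/4 (K(l) = (2 + l)/4 = (2 + l)*(¼) = ½ + l/4)
Q(Y) = 23/4 (Q(Y) = 7 - (½ + (¼)*3) = 7 - (½ + ¾) = 7 - 1*5/4 = 7 - 5/4 = 23/4)
g(P, s) = -s (g(P, s) = P - (P + s) = P + (-P - s) = -s)
-g(T(15), Q(-12)) = -(-1)*23/4 = -1*(-23/4) = 23/4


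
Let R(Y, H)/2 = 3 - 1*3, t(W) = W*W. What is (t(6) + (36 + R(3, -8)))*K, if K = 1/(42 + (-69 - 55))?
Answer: -36/41 ≈ -0.87805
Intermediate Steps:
t(W) = W**2
R(Y, H) = 0 (R(Y, H) = 2*(3 - 1*3) = 2*(3 - 3) = 2*0 = 0)
K = -1/82 (K = 1/(42 - 124) = 1/(-82) = -1/82 ≈ -0.012195)
(t(6) + (36 + R(3, -8)))*K = (6**2 + (36 + 0))*(-1/82) = (36 + 36)*(-1/82) = 72*(-1/82) = -36/41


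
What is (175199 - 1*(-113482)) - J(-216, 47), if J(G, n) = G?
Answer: 288897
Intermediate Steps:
(175199 - 1*(-113482)) - J(-216, 47) = (175199 - 1*(-113482)) - 1*(-216) = (175199 + 113482) + 216 = 288681 + 216 = 288897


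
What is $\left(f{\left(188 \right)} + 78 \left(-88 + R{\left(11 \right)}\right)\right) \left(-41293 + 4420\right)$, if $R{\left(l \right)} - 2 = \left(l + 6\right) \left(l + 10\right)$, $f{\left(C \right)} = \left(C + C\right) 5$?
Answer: $-848742714$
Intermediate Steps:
$f{\left(C \right)} = 10 C$ ($f{\left(C \right)} = 2 C 5 = 10 C$)
$R{\left(l \right)} = 2 + \left(6 + l\right) \left(10 + l\right)$ ($R{\left(l \right)} = 2 + \left(l + 6\right) \left(l + 10\right) = 2 + \left(6 + l\right) \left(10 + l\right)$)
$\left(f{\left(188 \right)} + 78 \left(-88 + R{\left(11 \right)}\right)\right) \left(-41293 + 4420\right) = \left(10 \cdot 188 + 78 \left(-88 + \left(62 + 11^{2} + 16 \cdot 11\right)\right)\right) \left(-41293 + 4420\right) = \left(1880 + 78 \left(-88 + \left(62 + 121 + 176\right)\right)\right) \left(-36873\right) = \left(1880 + 78 \left(-88 + 359\right)\right) \left(-36873\right) = \left(1880 + 78 \cdot 271\right) \left(-36873\right) = \left(1880 + 21138\right) \left(-36873\right) = 23018 \left(-36873\right) = -848742714$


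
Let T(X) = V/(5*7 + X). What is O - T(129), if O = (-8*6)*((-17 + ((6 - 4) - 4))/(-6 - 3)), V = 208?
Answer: -12620/123 ≈ -102.60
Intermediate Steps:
T(X) = 208/(35 + X) (T(X) = 208/(5*7 + X) = 208/(35 + X))
O = -304/3 (O = -48*(-17 + (2 - 4))/(-9) = -48*(-17 - 2)*(-1)/9 = -(-912)*(-1)/9 = -48*19/9 = -304/3 ≈ -101.33)
O - T(129) = -304/3 - 208/(35 + 129) = -304/3 - 208/164 = -304/3 - 1*52/41 = -304/3 - 52/41 = -12620/123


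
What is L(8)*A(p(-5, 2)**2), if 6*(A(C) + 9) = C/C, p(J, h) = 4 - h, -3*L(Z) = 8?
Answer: 212/9 ≈ 23.556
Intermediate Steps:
L(Z) = -8/3 (L(Z) = -1/3*8 = -8/3)
A(C) = -53/6 (A(C) = -9 + (C/C)/6 = -9 + (1/6)*1 = -9 + 1/6 = -53/6)
L(8)*A(p(-5, 2)**2) = -8/3*(-53/6) = 212/9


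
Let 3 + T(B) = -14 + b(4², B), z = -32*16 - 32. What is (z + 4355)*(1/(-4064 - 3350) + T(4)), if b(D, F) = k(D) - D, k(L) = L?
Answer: -480334629/7414 ≈ -64788.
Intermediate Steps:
z = -544 (z = -512 - 32 = -544)
b(D, F) = 0 (b(D, F) = D - D = 0)
T(B) = -17 (T(B) = -3 + (-14 + 0) = -3 - 14 = -17)
(z + 4355)*(1/(-4064 - 3350) + T(4)) = (-544 + 4355)*(1/(-4064 - 3350) - 17) = 3811*(1/(-7414) - 17) = 3811*(-1/7414 - 17) = 3811*(-126039/7414) = -480334629/7414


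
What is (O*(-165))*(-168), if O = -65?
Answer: -1801800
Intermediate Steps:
(O*(-165))*(-168) = -65*(-165)*(-168) = 10725*(-168) = -1801800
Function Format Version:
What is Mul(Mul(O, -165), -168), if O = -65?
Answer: -1801800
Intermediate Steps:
Mul(Mul(O, -165), -168) = Mul(Mul(-65, -165), -168) = Mul(10725, -168) = -1801800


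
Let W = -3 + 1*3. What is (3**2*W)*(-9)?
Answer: 0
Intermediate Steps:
W = 0 (W = -3 + 3 = 0)
(3**2*W)*(-9) = (3**2*0)*(-9) = (9*0)*(-9) = 0*(-9) = 0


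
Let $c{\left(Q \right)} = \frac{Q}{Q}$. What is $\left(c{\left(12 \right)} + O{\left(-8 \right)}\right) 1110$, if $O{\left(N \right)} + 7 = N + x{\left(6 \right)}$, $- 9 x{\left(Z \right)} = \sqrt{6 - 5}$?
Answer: $- \frac{46990}{3} \approx -15663.0$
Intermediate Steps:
$c{\left(Q \right)} = 1$
$x{\left(Z \right)} = - \frac{1}{9}$ ($x{\left(Z \right)} = - \frac{\sqrt{6 - 5}}{9} = - \frac{\sqrt{1}}{9} = \left(- \frac{1}{9}\right) 1 = - \frac{1}{9}$)
$O{\left(N \right)} = - \frac{64}{9} + N$ ($O{\left(N \right)} = -7 + \left(N - \frac{1}{9}\right) = -7 + \left(- \frac{1}{9} + N\right) = - \frac{64}{9} + N$)
$\left(c{\left(12 \right)} + O{\left(-8 \right)}\right) 1110 = \left(1 - \frac{136}{9}\right) 1110 = \left(- \frac{127}{9}\right) 1110 = - \frac{46990}{3}$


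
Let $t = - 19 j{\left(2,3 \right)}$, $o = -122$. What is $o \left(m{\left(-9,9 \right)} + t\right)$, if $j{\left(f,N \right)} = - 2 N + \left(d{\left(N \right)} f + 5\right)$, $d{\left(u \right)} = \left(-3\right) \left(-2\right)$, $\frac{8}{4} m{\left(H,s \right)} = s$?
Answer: $24949$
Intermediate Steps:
$m{\left(H,s \right)} = \frac{s}{2}$
$d{\left(u \right)} = 6$
$j{\left(f,N \right)} = 5 - 2 N + 6 f$ ($j{\left(f,N \right)} = - 2 N + \left(6 f + 5\right) = - 2 N + \left(5 + 6 f\right) = 5 - 2 N + 6 f$)
$t = -209$ ($t = - 19 \left(5 - 6 + 6 \cdot 2\right) = - 19 \left(5 - 6 + 12\right) = \left(-19\right) 11 = -209$)
$o \left(m{\left(-9,9 \right)} + t\right) = - 122 \left(\frac{1}{2} \cdot 9 - 209\right) = - 122 \left(\frac{9}{2} - 209\right) = \left(-122\right) \left(- \frac{409}{2}\right) = 24949$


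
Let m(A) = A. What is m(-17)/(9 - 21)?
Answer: 17/12 ≈ 1.4167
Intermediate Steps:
m(-17)/(9 - 21) = -17/(9 - 21) = -17/(-12) = -1/12*(-17) = 17/12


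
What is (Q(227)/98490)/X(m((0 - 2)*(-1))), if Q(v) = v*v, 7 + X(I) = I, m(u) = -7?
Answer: -51529/1378860 ≈ -0.037371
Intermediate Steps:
X(I) = -7 + I
Q(v) = v²
(Q(227)/98490)/X(m((0 - 2)*(-1))) = (227²/98490)/(-7 - 7) = (51529*(1/98490))/(-14) = (51529/98490)*(-1/14) = -51529/1378860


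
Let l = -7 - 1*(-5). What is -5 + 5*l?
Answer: -15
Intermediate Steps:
l = -2 (l = -7 + 5 = -2)
-5 + 5*l = -5 + 5*(-2) = -5 - 10 = -15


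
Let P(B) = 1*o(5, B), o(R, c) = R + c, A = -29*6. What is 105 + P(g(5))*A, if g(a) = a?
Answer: -1635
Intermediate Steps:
A = -174
P(B) = 5 + B (P(B) = 1*(5 + B) = 5 + B)
105 + P(g(5))*A = 105 + (5 + 5)*(-174) = 105 + 10*(-174) = 105 - 1740 = -1635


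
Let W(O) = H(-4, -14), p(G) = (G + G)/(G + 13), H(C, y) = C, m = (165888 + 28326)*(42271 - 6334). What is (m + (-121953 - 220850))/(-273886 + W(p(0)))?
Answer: -1395825143/54778 ≈ -25482.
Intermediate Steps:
m = 6979468518 (m = 194214*35937 = 6979468518)
p(G) = 2*G/(13 + G) (p(G) = (2*G)/(13 + G) = 2*G/(13 + G))
W(O) = -4
(m + (-121953 - 220850))/(-273886 + W(p(0))) = (6979468518 + (-121953 - 220850))/(-273886 - 4) = (6979468518 - 342803)/(-273890) = 6979125715*(-1/273890) = -1395825143/54778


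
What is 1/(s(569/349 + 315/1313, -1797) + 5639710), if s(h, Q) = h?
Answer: 458237/2584324648302 ≈ 1.7731e-7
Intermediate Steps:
1/(s(569/349 + 315/1313, -1797) + 5639710) = 1/((569/349 + 315/1313) + 5639710) = 1/(857032/458237 + 5639710) = 1/(2584324648302/458237) = 458237/2584324648302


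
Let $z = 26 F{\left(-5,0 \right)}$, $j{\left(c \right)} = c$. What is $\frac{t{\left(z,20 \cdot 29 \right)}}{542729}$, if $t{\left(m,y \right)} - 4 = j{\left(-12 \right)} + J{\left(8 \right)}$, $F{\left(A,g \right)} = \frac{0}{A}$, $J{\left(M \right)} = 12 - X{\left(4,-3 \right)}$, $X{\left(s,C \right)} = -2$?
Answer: $\frac{6}{542729} \approx 1.1055 \cdot 10^{-5}$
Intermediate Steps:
$J{\left(M \right)} = 14$ ($J{\left(M \right)} = 12 - -2 = 12 + 2 = 14$)
$F{\left(A,g \right)} = 0$
$z = 0$ ($z = 26 \cdot 0 = 0$)
$t{\left(m,y \right)} = 6$ ($t{\left(m,y \right)} = 4 + \left(-12 + 14\right) = 4 + 2 = 6$)
$\frac{t{\left(z,20 \cdot 29 \right)}}{542729} = \frac{6}{542729}$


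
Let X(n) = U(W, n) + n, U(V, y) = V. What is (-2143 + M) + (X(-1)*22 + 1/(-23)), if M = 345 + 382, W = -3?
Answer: -34593/23 ≈ -1504.0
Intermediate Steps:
M = 727
X(n) = -3 + n
(-2143 + M) + (X(-1)*22 + 1/(-23)) = (-2143 + 727) + ((-3 - 1)*22 + 1/(-23)) = -1416 + (-4*22 - 1/23) = -1416 + (-88 - 1/23) = -1416 - 2025/23 = -34593/23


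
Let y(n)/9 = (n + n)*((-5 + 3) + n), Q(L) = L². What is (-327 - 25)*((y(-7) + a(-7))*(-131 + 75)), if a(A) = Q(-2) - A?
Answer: 22570240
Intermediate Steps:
a(A) = 4 - A (a(A) = (-2)² - A = 4 - A)
y(n) = 18*n*(-2 + n) (y(n) = 9*((n + n)*((-5 + 3) + n)) = 9*((2*n)*(-2 + n)) = 9*(2*n*(-2 + n)) = 18*n*(-2 + n))
(-327 - 25)*((y(-7) + a(-7))*(-131 + 75)) = (-327 - 25)*((18*(-7)*(-2 - 7) + (4 - 1*(-7)))*(-131 + 75)) = -352*(18*(-7)*(-9) + (4 + 7))*(-56) = -352*(1134 + 11)*(-56) = -403040*(-56) = -352*(-64120) = 22570240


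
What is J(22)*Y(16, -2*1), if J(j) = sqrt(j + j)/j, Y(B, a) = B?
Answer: 16*sqrt(11)/11 ≈ 4.8242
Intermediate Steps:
J(j) = sqrt(2)/sqrt(j) (J(j) = sqrt(2*j)/j = (sqrt(2)*sqrt(j))/j = sqrt(2)/sqrt(j))
J(22)*Y(16, -2*1) = (sqrt(2)/sqrt(22))*16 = (sqrt(2)*(sqrt(22)/22))*16 = (sqrt(11)/11)*16 = 16*sqrt(11)/11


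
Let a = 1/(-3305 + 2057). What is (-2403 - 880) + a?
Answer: -4097185/1248 ≈ -3283.0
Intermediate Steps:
a = -1/1248 (a = 1/(-1248) = -1/1248 ≈ -0.00080128)
(-2403 - 880) + a = (-2403 - 880) - 1/1248 = -3283 - 1/1248 = -4097185/1248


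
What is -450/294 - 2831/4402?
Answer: -468869/215698 ≈ -2.1737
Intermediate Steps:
-450/294 - 2831/4402 = -450*1/294 - 2831*1/4402 = -75/49 - 2831/4402 = -468869/215698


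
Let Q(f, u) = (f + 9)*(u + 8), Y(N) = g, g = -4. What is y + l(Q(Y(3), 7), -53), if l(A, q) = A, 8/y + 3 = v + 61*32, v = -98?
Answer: 138833/1851 ≈ 75.004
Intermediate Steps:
Y(N) = -4
Q(f, u) = (8 + u)*(9 + f) (Q(f, u) = (9 + f)*(8 + u) = (8 + u)*(9 + f))
y = 8/1851 (y = 8/(-3 + (-98 + 61*32)) = 8/(-3 + (-98 + 1952)) = 8/(-3 + 1854) = 8/1851 ≈ 0.0043220)
y + l(Q(Y(3), 7), -53) = 8/1851 + (72 + 8*(-4) + 9*7 - 4*7) = 8/1851 + (72 - 32 + 63 - 28) = 8/1851 + 75 = 138833/1851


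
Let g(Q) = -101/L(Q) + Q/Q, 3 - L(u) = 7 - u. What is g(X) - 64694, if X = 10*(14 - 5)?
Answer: -5563699/86 ≈ -64694.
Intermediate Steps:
L(u) = -4 + u (L(u) = 3 - (7 - u) = 3 + (-7 + u) = -4 + u)
X = 90 (X = 10*9 = 90)
g(Q) = 1 - 101/(-4 + Q) (g(Q) = -101/(-4 + Q) + Q/Q = -101/(-4 + Q) + 1 = 1 - 101/(-4 + Q))
g(X) - 64694 = (-105 + 90)/(-4 + 90) - 64694 = -15/86 - 64694 = -5563699/86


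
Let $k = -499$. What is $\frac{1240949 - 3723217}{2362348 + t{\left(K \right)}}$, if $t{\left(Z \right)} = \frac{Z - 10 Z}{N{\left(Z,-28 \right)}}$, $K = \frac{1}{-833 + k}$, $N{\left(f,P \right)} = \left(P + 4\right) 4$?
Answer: $- \frac{35268063744}{33564240383} \approx -1.0508$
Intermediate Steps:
$N{\left(f,P \right)} = 16 + 4 P$ ($N{\left(f,P \right)} = \left(4 + P\right) 4 = 16 + 4 P$)
$K = - \frac{1}{1332}$ ($K = \frac{1}{-833 - 499} = \frac{1}{-1332} = - \frac{1}{1332} \approx -0.00075075$)
$t{\left(Z \right)} = \frac{3 Z}{32}$ ($t{\left(Z \right)} = \frac{Z - 10 Z}{16 + 4 \left(-28\right)} = \frac{\left(-9\right) Z}{16 - 112} = \frac{\left(-9\right) Z}{-96} = - 9 Z \left(- \frac{1}{96}\right) = \frac{3 Z}{32}$)
$\frac{1240949 - 3723217}{2362348 + t{\left(K \right)}} = \frac{1240949 - 3723217}{2362348 + \frac{3}{32} \left(- \frac{1}{1332}\right)} = - \frac{2482268}{2362348 - \frac{1}{14208}} = - \frac{2482268}{\frac{33564240383}{14208}} = \left(-2482268\right) \frac{14208}{33564240383} = - \frac{35268063744}{33564240383}$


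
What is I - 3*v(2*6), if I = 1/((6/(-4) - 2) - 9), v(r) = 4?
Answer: -302/25 ≈ -12.080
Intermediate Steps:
I = -2/25 (I = 1/((-¼*6 - 2) - 9) = 1/((-3/2 - 2) - 9) = 1/(-7/2 - 9) = 1/(-25/2) = -2/25 ≈ -0.080000)
I - 3*v(2*6) = -2/25 - 3*4 = -2/25 - 12 = -302/25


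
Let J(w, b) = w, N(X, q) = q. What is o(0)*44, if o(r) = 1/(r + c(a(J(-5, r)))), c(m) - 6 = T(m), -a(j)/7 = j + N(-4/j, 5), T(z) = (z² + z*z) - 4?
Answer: 22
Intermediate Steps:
T(z) = -4 + 2*z² (T(z) = (z² + z²) - 4 = 2*z² - 4 = -4 + 2*z²)
a(j) = -35 - 7*j (a(j) = -7*(j + 5) = -7*(5 + j) = -35 - 7*j)
c(m) = 2 + 2*m² (c(m) = 6 + (-4 + 2*m²) = 2 + 2*m²)
o(r) = 1/(2 + r) (o(r) = 1/(r + (2 + 2*(-35 - 7*(-5))²)) = 1/(r + (2 + 2*(-35 + 35)²)) = 1/(r + (2 + 2*0²)) = 1/(r + (2 + 2*0)) = 1/(r + (2 + 0)) = 1/(r + 2) = 1/(2 + r))
o(0)*44 = 44/(2 + 0) = 44/2 = (½)*44 = 22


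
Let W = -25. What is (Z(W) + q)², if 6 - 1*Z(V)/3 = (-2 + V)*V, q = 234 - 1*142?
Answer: 3667225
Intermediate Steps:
q = 92 (q = 234 - 142 = 92)
Z(V) = 18 - 3*V*(-2 + V) (Z(V) = 18 - 3*(-2 + V)*V = 18 - 3*V*(-2 + V))
(Z(W) + q)² = ((18 - 3*(-25)² + 6*(-25)) + 92)² = ((18 - 3*625 - 150) + 92)² = ((18 - 1875 - 150) + 92)² = (-2007 + 92)² = (-1915)² = 3667225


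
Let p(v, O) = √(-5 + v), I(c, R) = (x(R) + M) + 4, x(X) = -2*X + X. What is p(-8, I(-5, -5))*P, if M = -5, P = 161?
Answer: 161*I*√13 ≈ 580.49*I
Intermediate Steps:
x(X) = -X
I(c, R) = -1 - R (I(c, R) = (-R - 5) + 4 = (-5 - R) + 4 = -1 - R)
p(-8, I(-5, -5))*P = √(-5 - 8)*161 = √(-13)*161 = (I*√13)*161 = 161*I*√13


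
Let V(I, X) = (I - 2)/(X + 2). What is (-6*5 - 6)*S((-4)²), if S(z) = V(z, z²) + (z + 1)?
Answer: -26400/43 ≈ -613.95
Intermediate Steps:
V(I, X) = (-2 + I)/(2 + X)
S(z) = 1 + z + (-2 + z)/(2 + z²) (S(z) = (-2 + z)/(2 + z²) + (z + 1) = (-2 + z)/(2 + z²) + (1 + z) = 1 + z + (-2 + z)/(2 + z²))
(-6*5 - 6)*S((-4)²) = (-6*5 - 6)*((-4)²*(3 + (-4)² + ((-4)²)²)/(2 + ((-4)²)²)) = (-30 - 6)*(16*(3 + 16 + 16²)/(2 + 16²)) = -576*(3 + 16 + 256)/(2 + 256) = -576*275/258 = -36*2200/129 = -26400/43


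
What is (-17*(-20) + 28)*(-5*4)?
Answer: -7360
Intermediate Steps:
(-17*(-20) + 28)*(-5*4) = (340 + 28)*(-20) = 368*(-20) = -7360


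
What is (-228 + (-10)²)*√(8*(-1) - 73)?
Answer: -1152*I ≈ -1152.0*I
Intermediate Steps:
(-228 + (-10)²)*√(8*(-1) - 73) = (-228 + 100)*√(-8 - 73) = -1152*I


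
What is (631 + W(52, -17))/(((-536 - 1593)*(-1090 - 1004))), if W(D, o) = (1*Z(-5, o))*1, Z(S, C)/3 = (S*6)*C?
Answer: 2161/4458126 ≈ 0.00048473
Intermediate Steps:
Z(S, C) = 18*C*S (Z(S, C) = 3*((S*6)*C) = 3*((6*S)*C) = 3*(6*C*S) = 18*C*S)
W(D, o) = -90*o (W(D, o) = (1*(18*o*(-5)))*1 = (1*(-90*o))*1 = -90*o*1 = -90*o)
(631 + W(52, -17))/(((-536 - 1593)*(-1090 - 1004))) = (631 - 90*(-17))/(((-536 - 1593)*(-1090 - 1004))) = (631 + 1530)/((-2129*(-2094))) = 2161/4458126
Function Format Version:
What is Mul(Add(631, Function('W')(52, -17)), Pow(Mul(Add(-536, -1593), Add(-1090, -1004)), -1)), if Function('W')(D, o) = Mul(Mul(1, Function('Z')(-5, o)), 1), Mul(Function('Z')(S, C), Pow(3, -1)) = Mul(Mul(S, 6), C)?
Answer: Rational(2161, 4458126) ≈ 0.00048473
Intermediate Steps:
Function('Z')(S, C) = Mul(18, C, S) (Function('Z')(S, C) = Mul(3, Mul(Mul(S, 6), C)) = Mul(3, Mul(Mul(6, S), C)) = Mul(3, Mul(6, C, S)) = Mul(18, C, S))
Function('W')(D, o) = Mul(-90, o) (Function('W')(D, o) = Mul(Mul(1, Mul(18, o, -5)), 1) = Mul(Mul(1, Mul(-90, o)), 1) = Mul(Mul(-90, o), 1) = Mul(-90, o))
Mul(Add(631, Function('W')(52, -17)), Pow(Mul(Add(-536, -1593), Add(-1090, -1004)), -1)) = Mul(Add(631, Mul(-90, -17)), Pow(Mul(Add(-536, -1593), Add(-1090, -1004)), -1)) = Mul(Add(631, 1530), Pow(Mul(-2129, -2094), -1)) = Mul(2161, Pow(4458126, -1)) = Mul(2161, Rational(1, 4458126)) = Rational(2161, 4458126)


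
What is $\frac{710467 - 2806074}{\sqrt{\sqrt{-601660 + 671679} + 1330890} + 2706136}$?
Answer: $- \frac{2095607}{2706136 + \sqrt{1330890 + \sqrt{70019}}} \approx -0.77406$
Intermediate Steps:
$\frac{710467 - 2806074}{\sqrt{\sqrt{-601660 + 671679} + 1330890} + 2706136} = - \frac{2095607}{\sqrt{\sqrt{70019} + 1330890} + 2706136} = - \frac{2095607}{\sqrt{1330890 + \sqrt{70019}} + 2706136} = - \frac{2095607}{2706136 + \sqrt{1330890 + \sqrt{70019}}}$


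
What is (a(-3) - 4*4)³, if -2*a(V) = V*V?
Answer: -68921/8 ≈ -8615.1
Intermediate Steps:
a(V) = -V²/2 (a(V) = -V*V/2 = -V²/2)
(a(-3) - 4*4)³ = (-½*(-3)² - 4*4)³ = (-½*9 - 16)³ = (-9/2 - 16)³ = (-41/2)³ = -68921/8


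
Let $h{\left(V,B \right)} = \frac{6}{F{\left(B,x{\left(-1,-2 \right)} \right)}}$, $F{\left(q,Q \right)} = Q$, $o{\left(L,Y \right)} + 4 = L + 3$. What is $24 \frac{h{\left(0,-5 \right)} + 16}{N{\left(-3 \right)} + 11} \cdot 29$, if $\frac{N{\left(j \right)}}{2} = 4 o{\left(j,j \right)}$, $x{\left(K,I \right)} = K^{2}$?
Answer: $- \frac{5104}{7} \approx -729.14$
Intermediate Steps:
$o{\left(L,Y \right)} = -1 + L$ ($o{\left(L,Y \right)} = -4 + \left(L + 3\right) = -4 + \left(3 + L\right) = -1 + L$)
$h{\left(V,B \right)} = 6$ ($h{\left(V,B \right)} = \frac{6}{\left(-1\right)^{2}} = \frac{6}{1} = 6 \cdot 1 = 6$)
$N{\left(j \right)} = -8 + 8 j$ ($N{\left(j \right)} = 2 \cdot 4 \left(-1 + j\right) = 2 \left(-4 + 4 j\right) = -8 + 8 j$)
$24 \frac{h{\left(0,-5 \right)} + 16}{N{\left(-3 \right)} + 11} \cdot 29 = 24 \frac{6 + 16}{\left(-8 + 8 \left(-3\right)\right) + 11} \cdot 29 = 24 \frac{22}{\left(-8 - 24\right) + 11} \cdot 29 = 24 \frac{22}{-32 + 11} \cdot 29 = 24 \frac{22}{-21} \cdot 29 = 24 \cdot 22 \left(- \frac{1}{21}\right) 29 = 24 \left(- \frac{22}{21}\right) 29 = \left(- \frac{176}{7}\right) 29 = - \frac{5104}{7}$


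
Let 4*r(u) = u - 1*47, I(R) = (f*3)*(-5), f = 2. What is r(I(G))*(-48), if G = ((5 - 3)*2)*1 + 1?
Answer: 924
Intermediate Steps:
G = 5 (G = (2*2)*1 + 1 = 4*1 + 1 = 4 + 1 = 5)
I(R) = -30 (I(R) = (2*3)*(-5) = 6*(-5) = -30)
r(u) = -47/4 + u/4 (r(u) = (u - 1*47)/4 = (u - 47)/4 = (-47 + u)/4 = -47/4 + u/4)
r(I(G))*(-48) = (-47/4 + (1/4)*(-30))*(-48) = (-47/4 - 15/2)*(-48) = -77/4*(-48) = 924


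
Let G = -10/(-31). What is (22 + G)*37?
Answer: 25604/31 ≈ 825.94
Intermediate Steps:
G = 10/31 (G = -10*(-1/31) = 10/31 ≈ 0.32258)
(22 + G)*37 = (22 + 10/31)*37 = (692/31)*37 = 25604/31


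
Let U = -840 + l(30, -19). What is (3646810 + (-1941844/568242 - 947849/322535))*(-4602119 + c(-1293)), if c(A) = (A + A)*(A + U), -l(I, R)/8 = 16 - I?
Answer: 208596627721321089973637/91638966735 ≈ 2.2763e+12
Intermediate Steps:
l(I, R) = -128 + 8*I (l(I, R) = -8*(16 - I) = -128 + 8*I)
U = -728 (U = -840 + (-128 + 8*30) = -840 + (-128 + 240) = -840 + 112 = -728)
c(A) = 2*A*(-728 + A) (c(A) = (A + A)*(A - 728) = (2*A)*(-728 + A) = 2*A*(-728 + A))
(3646810 + (-1941844/568242 - 947849/322535))*(-4602119 + c(-1293)) = (3646810 + (-1941844/568242 - 947849/322535))*(-4602119 + 2*(-1293)*(-728 - 1293)) = (3646810 + (-1941844*1/568242 - 947849*1/322535))*(-4602119 + 2*(-1293)*(-2021)) = (3646810 + (-970922/284121 - 947849/322535))*(-4602119 + 5226306) = (3646810 - 582460132999/91638966735)*624187 = (334189317818732351/91638966735)*624187 = 208596627721321089973637/91638966735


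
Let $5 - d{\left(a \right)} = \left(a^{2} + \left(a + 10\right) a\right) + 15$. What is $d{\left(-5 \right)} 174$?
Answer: $-1740$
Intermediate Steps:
$d{\left(a \right)} = -10 - a^{2} - a \left(10 + a\right)$ ($d{\left(a \right)} = 5 - \left(\left(a^{2} + \left(a + 10\right) a\right) + 15\right) = 5 - \left(\left(a^{2} + \left(10 + a\right) a\right) + 15\right) = 5 - \left(\left(a^{2} + a \left(10 + a\right)\right) + 15\right) = 5 - \left(15 + a^{2} + a \left(10 + a\right)\right) = -10 - a^{2} - a \left(10 + a\right)$)
$d{\left(-5 \right)} 174 = \left(-10 - -50 - 2 \left(-5\right)^{2}\right) 174 = \left(-10 + 50 - 50\right) 174 = \left(-10\right) 174 = -1740$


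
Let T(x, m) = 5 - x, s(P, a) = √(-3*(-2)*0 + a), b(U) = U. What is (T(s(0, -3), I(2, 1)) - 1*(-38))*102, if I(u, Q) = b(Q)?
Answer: 4386 - 102*I*√3 ≈ 4386.0 - 176.67*I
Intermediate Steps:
s(P, a) = √a (s(P, a) = √(6*0 + a) = √(0 + a) = √a)
I(u, Q) = Q
(T(s(0, -3), I(2, 1)) - 1*(-38))*102 = ((5 - √(-3)) - 1*(-38))*102 = ((5 - I*√3) + 38)*102 = (43 - I*√3)*102 = 4386 - 102*I*√3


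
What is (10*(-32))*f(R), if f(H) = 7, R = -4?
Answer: -2240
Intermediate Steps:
(10*(-32))*f(R) = (10*(-32))*7 = -320*7 = -2240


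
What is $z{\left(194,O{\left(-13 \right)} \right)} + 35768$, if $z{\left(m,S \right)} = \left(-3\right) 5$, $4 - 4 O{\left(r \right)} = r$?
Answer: $35753$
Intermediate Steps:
$O{\left(r \right)} = 1 - \frac{r}{4}$
$z{\left(m,S \right)} = -15$
$z{\left(194,O{\left(-13 \right)} \right)} + 35768 = -15 + 35768 = 35753$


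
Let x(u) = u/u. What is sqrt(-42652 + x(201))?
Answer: 3*I*sqrt(4739) ≈ 206.52*I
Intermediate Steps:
x(u) = 1
sqrt(-42652 + x(201)) = sqrt(-42652 + 1) = sqrt(-42651) = 3*I*sqrt(4739)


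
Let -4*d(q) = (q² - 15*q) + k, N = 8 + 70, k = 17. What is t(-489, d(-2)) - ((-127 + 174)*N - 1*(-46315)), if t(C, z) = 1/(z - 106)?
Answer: -23740979/475 ≈ -49981.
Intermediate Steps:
N = 78
d(q) = -17/4 - q²/4 + 15*q/4 (d(q) = -((q² - 15*q) + 17)/4 = -(17 + q² - 15*q)/4 = -17/4 - q²/4 + 15*q/4)
t(C, z) = 1/(-106 + z)
t(-489, d(-2)) - ((-127 + 174)*N - 1*(-46315)) = 1/(-106 + (-17/4 - ¼*(-2)² + (15/4)*(-2))) - ((-127 + 174)*78 - 1*(-46315)) = 1/(-106 + (-17/4 - ¼*4 - 15/2)) - (47*78 + 46315) = 1/(-106 + (-17/4 - 1 - 15/2)) - (3666 + 46315) = 1/(-106 - 51/4) - 1*49981 = 1/(-475/4) - 49981 = -4/475 - 49981 = -23740979/475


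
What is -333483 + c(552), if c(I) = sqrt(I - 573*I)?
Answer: -333483 + 4*I*sqrt(19734) ≈ -3.3348e+5 + 561.91*I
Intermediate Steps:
c(I) = 2*sqrt(143)*sqrt(-I) (c(I) = sqrt(-572*I) = 2*sqrt(143)*sqrt(-I))
-333483 + c(552) = -333483 + 2*sqrt(143)*sqrt(-1*552) = -333483 + 2*sqrt(143)*sqrt(-552) = -333483 + 2*sqrt(143)*(2*I*sqrt(138)) = -333483 + 4*I*sqrt(19734)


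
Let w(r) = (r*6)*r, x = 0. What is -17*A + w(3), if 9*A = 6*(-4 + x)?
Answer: 298/3 ≈ 99.333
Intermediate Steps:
w(r) = 6*r² (w(r) = (6*r)*r = 6*r²)
A = -8/3 (A = (6*(-4 + 0))/9 = (6*(-4))/9 = (⅑)*(-24) = -8/3 ≈ -2.6667)
-17*A + w(3) = -17*(-8/3) + 6*3² = 136/3 + 6*9 = 136/3 + 54 = 298/3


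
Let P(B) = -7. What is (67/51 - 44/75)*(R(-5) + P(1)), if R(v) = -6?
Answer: -4017/425 ≈ -9.4518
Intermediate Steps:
(67/51 - 44/75)*(R(-5) + P(1)) = (67/51 - 44/75)*(-6 - 7) = (67*(1/51) - 44*1/75)*(-13) = (67/51 - 44/75)*(-13) = (309/425)*(-13) = -4017/425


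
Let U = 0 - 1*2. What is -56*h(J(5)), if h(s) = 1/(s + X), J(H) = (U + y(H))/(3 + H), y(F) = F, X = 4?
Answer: -64/5 ≈ -12.800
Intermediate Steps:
U = -2 (U = 0 - 2 = -2)
J(H) = (-2 + H)/(3 + H)
h(s) = 1/(4 + s) (h(s) = 1/(s + 4) = 1/(4 + s))
-56*h(J(5)) = -56/(4 + (-2 + 5)/(3 + 5)) = -56/(4 + 3/8) = -56/35/8 = -56*8/35 = -64/5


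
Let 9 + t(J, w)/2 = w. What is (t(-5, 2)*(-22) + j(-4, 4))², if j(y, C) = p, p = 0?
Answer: 94864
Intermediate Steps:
j(y, C) = 0
t(J, w) = -18 + 2*w
(t(-5, 2)*(-22) + j(-4, 4))² = ((-18 + 2*2)*(-22) + 0)² = ((-18 + 4)*(-22) + 0)² = (-14*(-22) + 0)² = (308 + 0)² = 308² = 94864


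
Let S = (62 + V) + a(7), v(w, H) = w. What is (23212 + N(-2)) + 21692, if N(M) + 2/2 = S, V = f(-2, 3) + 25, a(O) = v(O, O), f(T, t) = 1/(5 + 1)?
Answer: 269983/6 ≈ 44997.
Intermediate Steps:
f(T, t) = 1/6
a(O) = O
V = 151/6 (V = 1/6 + 25 = 151/6 ≈ 25.167)
S = 565/6 (S = (62 + 151/6) + 7 = 523/6 + 7 = 565/6 ≈ 94.167)
N(M) = 559/6 (N(M) = -1 + 565/6 = 559/6)
(23212 + N(-2)) + 21692 = (23212 + 559/6) + 21692 = 139831/6 + 21692 = 269983/6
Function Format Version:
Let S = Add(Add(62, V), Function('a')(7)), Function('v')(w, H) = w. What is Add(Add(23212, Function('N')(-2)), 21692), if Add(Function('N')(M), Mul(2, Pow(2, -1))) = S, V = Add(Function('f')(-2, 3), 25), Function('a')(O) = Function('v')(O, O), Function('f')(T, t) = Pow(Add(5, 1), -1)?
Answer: Rational(269983, 6) ≈ 44997.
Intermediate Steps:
Function('f')(T, t) = Rational(1, 6) (Function('f')(T, t) = Pow(6, -1) = Rational(1, 6))
Function('a')(O) = O
V = Rational(151, 6) (V = Add(Rational(1, 6), 25) = Rational(151, 6) ≈ 25.167)
S = Rational(565, 6) (S = Add(Add(62, Rational(151, 6)), 7) = Add(Rational(523, 6), 7) = Rational(565, 6) ≈ 94.167)
Function('N')(M) = Rational(559, 6) (Function('N')(M) = Add(-1, Rational(565, 6)) = Rational(559, 6))
Add(Add(23212, Function('N')(-2)), 21692) = Add(Add(23212, Rational(559, 6)), 21692) = Add(Rational(139831, 6), 21692) = Rational(269983, 6)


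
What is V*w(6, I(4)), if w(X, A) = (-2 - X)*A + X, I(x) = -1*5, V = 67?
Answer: 3082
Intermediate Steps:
I(x) = -5
w(X, A) = X + A*(-2 - X) (w(X, A) = A*(-2 - X) + X = X + A*(-2 - X))
V*w(6, I(4)) = 67*(6 - 2*(-5) - 1*(-5)*6) = 67*(6 + 10 + 30) = 67*46 = 3082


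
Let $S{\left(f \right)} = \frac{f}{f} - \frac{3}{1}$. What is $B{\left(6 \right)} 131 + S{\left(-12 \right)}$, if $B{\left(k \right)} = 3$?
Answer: $391$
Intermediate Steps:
$S{\left(f \right)} = -2$ ($S{\left(f \right)} = 1 - 3 = -2$)
$B{\left(6 \right)} 131 + S{\left(-12 \right)} = 3 \cdot 131 - 2 = 393 - 2 = 391$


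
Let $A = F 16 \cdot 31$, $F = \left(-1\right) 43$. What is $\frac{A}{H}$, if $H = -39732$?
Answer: $\frac{124}{231} \approx 0.5368$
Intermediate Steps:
$F = -43$
$A = -21328$ ($A = \left(-43\right) 16 \cdot 31 = \left(-688\right) 31 = -21328$)
$\frac{A}{H} = - \frac{21328}{-39732} = \left(-21328\right) \left(- \frac{1}{39732}\right) = \frac{124}{231}$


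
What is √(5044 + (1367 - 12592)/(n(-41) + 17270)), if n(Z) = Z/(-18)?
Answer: √487487356457194/310901 ≈ 71.017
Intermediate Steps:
n(Z) = -Z/18 (n(Z) = Z*(-1/18) = -Z/18)
√(5044 + (1367 - 12592)/(n(-41) + 17270)) = √(5044 + (1367 - 12592)/(-1/18*(-41) + 17270)) = √(5044 - 11225/(41/18 + 17270)) = √(5044 - 11225/310901/18) = √(5044 - 11225*18/310901) = √(5044 - 202050/310901) = √(1567982594/310901) = √487487356457194/310901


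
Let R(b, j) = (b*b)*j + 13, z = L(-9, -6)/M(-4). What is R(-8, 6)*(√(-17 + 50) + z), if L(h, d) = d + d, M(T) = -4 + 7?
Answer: -1588 + 397*√33 ≈ 692.59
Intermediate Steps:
M(T) = 3
L(h, d) = 2*d
z = -4 (z = (2*(-6))/3 = -12*⅓ = -4)
R(b, j) = 13 + j*b² (R(b, j) = b²*j + 13 = j*b² + 13 = 13 + j*b²)
R(-8, 6)*(√(-17 + 50) + z) = (13 + 6*(-8)²)*(√(-17 + 50) - 4) = (13 + 6*64)*(√33 - 4) = (13 + 384)*(-4 + √33) = 397*(-4 + √33) = -1588 + 397*√33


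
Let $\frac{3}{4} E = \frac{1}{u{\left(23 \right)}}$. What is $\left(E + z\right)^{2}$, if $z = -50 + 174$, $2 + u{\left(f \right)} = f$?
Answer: $\frac{61089856}{3969} \approx 15392.0$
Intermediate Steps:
$u{\left(f \right)} = -2 + f$
$z = 124$
$E = \frac{4}{63}$ ($E = \frac{4}{3 \left(-2 + 23\right)} = \frac{4}{3 \cdot 21} = \frac{4}{3} \cdot \frac{1}{21} = \frac{4}{63} \approx 0.063492$)
$\left(E + z\right)^{2} = \left(\frac{4}{63} + 124\right)^{2} = \left(\frac{7816}{63}\right)^{2} = \frac{61089856}{3969}$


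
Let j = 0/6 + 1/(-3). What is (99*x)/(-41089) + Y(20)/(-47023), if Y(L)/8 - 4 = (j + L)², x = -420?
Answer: 16440866956/17389152423 ≈ 0.94547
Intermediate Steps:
j = -⅓ (j = 0*(⅙) + 1*(-⅓) = 0 - ⅓ = -⅓ ≈ -0.33333)
Y(L) = 32 + 8*(-⅓ + L)²
(99*x)/(-41089) + Y(20)/(-47023) = (99*(-420))/(-41089) + (32 + 8*(-1 + 3*20)²/9)/(-47023) = -41580*(-1/41089) + (32 + 8*(-1 + 60)²/9)*(-1/47023) = 41580/41089 + (32 + (8/9)*59²)*(-1/47023) = 41580/41089 + (32 + (8/9)*3481)*(-1/47023) = 41580/41089 + (32 + 27848/9)*(-1/47023) = 41580/41089 + (28136/9)*(-1/47023) = 41580/41089 - 28136/423207 = 16440866956/17389152423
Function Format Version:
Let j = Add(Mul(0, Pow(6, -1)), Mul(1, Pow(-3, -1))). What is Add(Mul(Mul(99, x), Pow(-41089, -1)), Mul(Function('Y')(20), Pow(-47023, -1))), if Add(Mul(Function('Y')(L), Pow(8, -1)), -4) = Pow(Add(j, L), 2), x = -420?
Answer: Rational(16440866956, 17389152423) ≈ 0.94547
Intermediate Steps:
j = Rational(-1, 3) (j = Add(Mul(0, Rational(1, 6)), Mul(1, Rational(-1, 3))) = Add(0, Rational(-1, 3)) = Rational(-1, 3) ≈ -0.33333)
Function('Y')(L) = Add(32, Mul(8, Pow(Add(Rational(-1, 3), L), 2)))
Add(Mul(Mul(99, x), Pow(-41089, -1)), Mul(Function('Y')(20), Pow(-47023, -1))) = Add(Mul(Mul(99, -420), Pow(-41089, -1)), Mul(Add(32, Mul(Rational(8, 9), Pow(Add(-1, Mul(3, 20)), 2))), Pow(-47023, -1))) = Add(Mul(-41580, Rational(-1, 41089)), Mul(Add(32, Mul(Rational(8, 9), Pow(Add(-1, 60), 2))), Rational(-1, 47023))) = Add(Rational(41580, 41089), Mul(Add(32, Mul(Rational(8, 9), Pow(59, 2))), Rational(-1, 47023))) = Add(Rational(41580, 41089), Mul(Add(32, Mul(Rational(8, 9), 3481)), Rational(-1, 47023))) = Add(Rational(41580, 41089), Mul(Add(32, Rational(27848, 9)), Rational(-1, 47023))) = Add(Rational(41580, 41089), Mul(Rational(28136, 9), Rational(-1, 47023))) = Add(Rational(41580, 41089), Rational(-28136, 423207)) = Rational(16440866956, 17389152423)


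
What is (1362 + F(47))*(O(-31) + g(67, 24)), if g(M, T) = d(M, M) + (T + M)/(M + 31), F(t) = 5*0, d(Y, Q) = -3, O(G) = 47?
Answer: 428349/7 ≈ 61193.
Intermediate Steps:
F(t) = 0
g(M, T) = -3 + (M + T)/(31 + M) (g(M, T) = -3 + (T + M)/(M + 31) = -3 + (M + T)/(31 + M))
(1362 + F(47))*(O(-31) + g(67, 24)) = (1362 + 0)*(47 + (-93 + 24 - 2*67)/(31 + 67)) = 1362*(47 + (-93 + 24 - 134)/98) = 1362*(47 + (1/98)*(-203)) = 1362*(47 - 29/14) = 1362*(629/14) = 428349/7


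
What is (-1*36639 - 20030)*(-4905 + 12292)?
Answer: -418613903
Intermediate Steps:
(-1*36639 - 20030)*(-4905 + 12292) = (-36639 - 20030)*7387 = -56669*7387 = -418613903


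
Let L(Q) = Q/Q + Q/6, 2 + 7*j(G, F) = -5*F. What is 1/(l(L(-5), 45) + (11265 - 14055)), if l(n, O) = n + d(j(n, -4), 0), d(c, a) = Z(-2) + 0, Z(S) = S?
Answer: -6/16751 ≈ -0.00035819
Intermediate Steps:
j(G, F) = -2/7 - 5*F/7 (j(G, F) = -2/7 + (-5*F)/7 = -2/7 - 5*F/7)
L(Q) = 1 + Q/6 (L(Q) = 1 + Q*(⅙) = 1 + Q/6)
d(c, a) = -2 (d(c, a) = -2 + 0 = -2)
l(n, O) = -2 + n (l(n, O) = n - 2 = -2 + n)
1/(l(L(-5), 45) + (11265 - 14055)) = 1/((-2 + (1 + (⅙)*(-5))) + (11265 - 14055)) = 1/((-2 + (1 - ⅚)) - 2790) = 1/((-2 + ⅙) - 2790) = 1/(-11/6 - 2790) = 1/(-16751/6) = -6/16751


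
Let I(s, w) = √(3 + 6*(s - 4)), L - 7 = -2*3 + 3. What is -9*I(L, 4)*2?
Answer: -18*√3 ≈ -31.177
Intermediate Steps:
L = 4 (L = 7 + (-2*3 + 3) = 7 + (-6 + 3) = 7 - 3 = 4)
I(s, w) = √(-21 + 6*s) (I(s, w) = √(3 + 6*(-4 + s)) = √(3 + (-24 + 6*s)) = √(-21 + 6*s))
-9*I(L, 4)*2 = -9*√(-21 + 6*4)*2 = -9*√(-21 + 24)*2 = -9*√3*2 = -18*√3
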